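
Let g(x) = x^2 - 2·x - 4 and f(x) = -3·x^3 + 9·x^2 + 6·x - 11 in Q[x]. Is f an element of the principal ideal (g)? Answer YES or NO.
NO

In Q[x] the ideal (g) consists of all multiples of g, so f ∈ (g) iff g | f, i.e. iff the remainder of f on division by g is 0. Divide f by g (g is monic, so eliminate the leading term of the running remainder at each step):
  leading term -3·x^3: subtract (-3·x)·g(x) = -3·x^3 + 6·x^2 + 12·x, leaving 3·x^2 - 6·x - 11
  leading term 3·x^2: subtract (3)·g(x) = 3·x^2 - 6·x - 12, leaving 1
The remainder r(x) = 1 ≠ 0 (and deg r < deg g), so g ∤ f, i.e. f ∉ (g).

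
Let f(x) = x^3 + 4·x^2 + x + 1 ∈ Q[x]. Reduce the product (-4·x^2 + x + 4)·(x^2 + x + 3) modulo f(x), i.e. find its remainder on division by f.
a · b ≡ -55·x^2 - 2·x - 1 (mod f(x))

First multiply in Q[x] without reducing: a · b = -4·x^4 - 3·x^3 - 7·x^2 + 7·x + 12. Now divide by f(x) = x^3 + 4·x^2 + x + 1, eliminating the leading term at each step:
  leading term -4·x^4: subtract (-4·x)·f(x) = -4·x^4 - 16·x^3 - 4·x^2 - 4·x, leaving 13·x^3 - 3·x^2 + 11·x + 12
  leading term 13·x^3: subtract (13)·f(x) = 13·x^3 + 52·x^2 + 13·x + 13, leaving -55·x^2 - 2·x - 1
The degree is now < 3, so this is the remainder. Hence a · b ≡ -55·x^2 - 2·x - 1 in Q[x]/(f).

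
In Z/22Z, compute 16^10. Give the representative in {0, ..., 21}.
12

Use repeated squaring. Binary(10) = 1010. Walk through the bits of the exponent 10 left-to-right: at each bit after the leading one, square the running value, then multiply by 16 if the bit is 1 (always reducing mod 22):
  bit 1 = 1 (leading): start with 16.
  bit 2 = 0: square 16^2 = 256 ≡ 14 (mod 22).
  bit 3 = 1: square 14^2 = 196 ≡ 20; bit is 1, so multiply 20·16 = 320 ≡ 12 (mod 22).
  bit 4 = 0: square 12^2 = 144 ≡ 12 (mod 22).
Final value: 16^10 ≡ 12 (mod 22).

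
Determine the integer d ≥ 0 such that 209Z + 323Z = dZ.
In the PID Z, (a, b) is generated by gcd(a, b). Compute gcd(323, 209) with the extended Euclidean algorithm, tracking rows (r, s, t) with s·323 + t·209 = r:
  row A: (323, 1, 0)   [1·323 + 0·209 = 323]
  row B: (209, 0, 1)   [0·323 + 1·209 = 209]
  323 = 1·209 + 114   → row C = row A − 1·row B = (114, 1, −1)   [check: 1·323 − 1·209 = 114]
  209 = 1·114 + 95   → row D = row B − 1·row C = (95, −1, 2)   [check: −1·323 + 2·209 = 95]
  114 = 1·95 + 19   → row E = row C − 1·row D = (19, 2, −3)   [check: 2·323 − 3·209 = 19]
  95 = 5·19 + 0   → remainder 0, stop. gcd = 19 (last nonzero row E).
So gcd(209, 323) = 19, with Bézout identity 2·323 − 3·209 = 19. Containment (⊇): the Bézout identity exhibits 19 as an element of (209, 323), giving (19) ⊆ (209, 323). Containment (⊆): since 19 | 209 and 19 | 323 (209 = 19·11, 323 = 19·17), every Z-linear combination of 209 and 323 is divisible by 19, so (209, 323) ⊆ (19). Therefore (209, 323) = (19), d = 19.

Final answer: (209, 323) = (19); d = 19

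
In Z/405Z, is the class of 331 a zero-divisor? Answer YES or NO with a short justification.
gcd(331, 405) = 1, so 331 is a unit in Z/405Z (it has a multiplicative inverse). A unit cannot be a zero-divisor: if 331·b ≡ 0 then multiplying both sides by 331^(−1) gives b ≡ 0. So 331 is not a zero-divisor.

Final answer: NO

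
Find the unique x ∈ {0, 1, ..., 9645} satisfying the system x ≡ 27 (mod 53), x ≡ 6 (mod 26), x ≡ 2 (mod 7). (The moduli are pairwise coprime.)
The moduli 53, 26, 7 are pairwise coprime, so by the CRT there is a unique solution mod 53·26·7 = 9646.
Solve by successive substitution. Start with x ≡ 27 (mod 53).
  Combine with x ≡ 6 (mod 26): write x = 27 + 53·t and require 27 + 53·t ≡ 6 (mod 26), i.e. 53·t ≡ 6 − 27 ≡ 5 (mod 26). Since 53^(−1) ≡ 1 (mod 26) (53 ≡ 1 (mod 26)), t ≡ 1·5 ≡ 5 (mod 26). So x ≡ 27 + 53·5 = 292 (mod 1378).
  Combine with x ≡ 2 (mod 7): write x = 292 + 1378·t and require 292 + 1378·t ≡ 2 (mod 7), i.e. 1378·t ≡ 2 − 292 ≡ 4 (mod 7). Since 1378^(−1) ≡ 6 (mod 7) (1378 ≡ 6 (mod 7)), t ≡ 6·4 ≡ 3 (mod 7). So x ≡ 292 + 1378·3 = 4426 (mod 9646).
Unique solution in [0, 9646): x = 4426.

Final answer: x ≡ 4426 (mod 9646); the representative in [0, 9646) is 4426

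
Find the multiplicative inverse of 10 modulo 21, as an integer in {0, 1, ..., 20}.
Apply the extended Euclidean algorithm to (21, 10), tracking rows (r, s, t) with s·21 + t·10 = r. Each division r_prev = q·r_cur + r_new produces the new row as (previous row) − q·(current row):
  row A: (21, 1, 0)   [1·21 + 0·10 = 21]
  row B: (10, 0, 1)   [0·21 + 1·10 = 10]
  21 = 2·10 + 1   → row C = row A − 2·row B = (1, 1, −2)   [check: 1·21 − 2·10 = 1]
  10 = 10·1 + 0   → remainder 0, stop. gcd = 1 (last nonzero row C).
The gcd is 1, so 10 is invertible mod 21. The last nonzero row gives 1·21 − 2·10 = 1, so t = −2. So 10^(−1) ≡ −2 ≡ 19 (mod 21). Verify: 10 · 19 = 190 ≡ 1 (mod 21). ✓

Final answer: 10^(−1) ≡ 19 (mod 21)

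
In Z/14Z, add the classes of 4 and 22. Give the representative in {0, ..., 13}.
Reduce the summands first: 22 ≡ 8 (mod 14), so 4 + 22 ≡ 4 + 8 (mod 14). 4 + 8 = 12; 12 = 0·14 + 12, so (4 + 22) mod 14 = 12.

Final answer: 12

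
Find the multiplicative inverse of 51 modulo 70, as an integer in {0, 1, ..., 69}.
51^(−1) ≡ 11 (mod 70)

Apply the extended Euclidean algorithm to (70, 51), tracking rows (r, s, t) with s·70 + t·51 = r. Each division r_prev = q·r_cur + r_new produces the new row as (previous row) − q·(current row):
  row A: (70, 1, 0)   [1·70 + 0·51 = 70]
  row B: (51, 0, 1)   [0·70 + 1·51 = 51]
  70 = 1·51 + 19   → row C = row A − 1·row B = (19, 1, −1)   [check: 1·70 − 1·51 = 19]
  51 = 2·19 + 13   → row D = row B − 2·row C = (13, −2, 3)   [check: −2·70 + 3·51 = 13]
  19 = 1·13 + 6   → row E = row C − 1·row D = (6, 3, −4)   [check: 3·70 − 4·51 = 6]
  13 = 2·6 + 1   → row F = row D − 2·row E = (1, −8, 11)   [check: −8·70 + 11·51 = 1]
  6 = 6·1 + 0   → remainder 0, stop. gcd = 1 (last nonzero row F).
The gcd is 1, so 51 is invertible mod 70. The last nonzero row gives −8·70 + 11·51 = 1, so t = 11. So 51^(−1) ≡ 11 (mod 70). Verify: 51 · 11 = 561 ≡ 1 (mod 70). ✓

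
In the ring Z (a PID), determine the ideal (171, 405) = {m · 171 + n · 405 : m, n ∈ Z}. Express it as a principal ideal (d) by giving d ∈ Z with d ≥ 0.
(171, 405) = (9); d = 9

In the PID Z, (a, b) is generated by gcd(a, b). Compute gcd(405, 171) with the extended Euclidean algorithm, tracking rows (r, s, t) with s·405 + t·171 = r:
  row A: (405, 1, 0)   [1·405 + 0·171 = 405]
  row B: (171, 0, 1)   [0·405 + 1·171 = 171]
  405 = 2·171 + 63   → row C = row A − 2·row B = (63, 1, −2)   [check: 1·405 − 2·171 = 63]
  171 = 2·63 + 45   → row D = row B − 2·row C = (45, −2, 5)   [check: −2·405 + 5·171 = 45]
  63 = 1·45 + 18   → row E = row C − 1·row D = (18, 3, −7)   [check: 3·405 − 7·171 = 18]
  45 = 2·18 + 9   → row F = row D − 2·row E = (9, −8, 19)   [check: −8·405 + 19·171 = 9]
  18 = 2·9 + 0   → remainder 0, stop. gcd = 9 (last nonzero row F).
So gcd(171, 405) = 9, with Bézout identity −8·405 + 19·171 = 9. Containment (⊇): the Bézout identity exhibits 9 as an element of (171, 405), giving (9) ⊆ (171, 405). Containment (⊆): since 9 | 171 and 9 | 405 (171 = 9·19, 405 = 9·45), every Z-linear combination of 171 and 405 is divisible by 9, so (171, 405) ⊆ (9). Therefore (171, 405) = (9), d = 9.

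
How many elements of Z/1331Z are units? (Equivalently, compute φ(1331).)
An element a ∈ Z/1331Z is a unit iff gcd(a, 1331) = 1, so the number of units is φ(1331). φ is multiplicative, with φ(p^e) = p^e − p^(e−1). Factorise 1331 = 11^3. Then
  φ(1331) = (11^3 − 11^2) = 1210 = 1210.

Final answer: Z/1331Z has φ(1331) = 1210 units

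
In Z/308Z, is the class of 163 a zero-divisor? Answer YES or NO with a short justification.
NO

gcd(163, 308) = 1, so 163 is a unit in Z/308Z (it has a multiplicative inverse). A unit cannot be a zero-divisor: if 163·b ≡ 0 then multiplying both sides by 163^(−1) gives b ≡ 0. So 163 is not a zero-divisor.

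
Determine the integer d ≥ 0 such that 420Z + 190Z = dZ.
(420, 190) = (10); d = 10

In the PID Z, (a, b) is generated by gcd(a, b). Compute gcd(420, 190) with the extended Euclidean algorithm, tracking rows (r, s, t) with s·420 + t·190 = r:
  row A: (420, 1, 0)   [1·420 + 0·190 = 420]
  row B: (190, 0, 1)   [0·420 + 1·190 = 190]
  420 = 2·190 + 40   → row C = row A − 2·row B = (40, 1, −2)   [check: 1·420 − 2·190 = 40]
  190 = 4·40 + 30   → row D = row B − 4·row C = (30, −4, 9)   [check: −4·420 + 9·190 = 30]
  40 = 1·30 + 10   → row E = row C − 1·row D = (10, 5, −11)   [check: 5·420 − 11·190 = 10]
  30 = 3·10 + 0   → remainder 0, stop. gcd = 10 (last nonzero row E).
So gcd(420, 190) = 10, with Bézout identity 5·420 − 11·190 = 10. Containment (⊇): the Bézout identity exhibits 10 as an element of (420, 190), giving (10) ⊆ (420, 190). Containment (⊆): since 10 | 420 and 10 | 190 (420 = 10·42, 190 = 10·19), every Z-linear combination of 420 and 190 is divisible by 10, so (420, 190) ⊆ (10). Therefore (420, 190) = (10), d = 10.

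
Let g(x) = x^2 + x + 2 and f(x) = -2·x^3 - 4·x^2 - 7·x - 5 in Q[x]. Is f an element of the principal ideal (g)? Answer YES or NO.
NO

In Q[x] the ideal (g) consists of all multiples of g, so f ∈ (g) iff g | f, i.e. iff the remainder of f on division by g is 0. Divide f by g (g is monic, so eliminate the leading term of the running remainder at each step):
  leading term -2·x^3: subtract (-2·x)·g(x) = -2·x^3 - 2·x^2 - 4·x, leaving -2·x^2 - 3·x - 5
  leading term -2·x^2: subtract (-2)·g(x) = -2·x^2 - 2·x - 4, leaving -x - 1
The remainder r(x) = -x - 1 ≠ 0 (and deg r < deg g), so g ∤ f, i.e. f ∉ (g).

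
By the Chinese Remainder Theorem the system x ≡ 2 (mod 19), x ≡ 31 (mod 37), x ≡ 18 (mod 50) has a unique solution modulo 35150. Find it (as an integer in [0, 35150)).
The moduli 19, 37, 50 are pairwise coprime, so by the CRT there is a unique solution mod 19·37·50 = 35150.
Solve by successive substitution. Start with x ≡ 2 (mod 19).
  Combine with x ≡ 31 (mod 37): write x = 2 + 19·t and require 2 + 19·t ≡ 31 (mod 37), i.e. 19·t ≡ 31 − 2 ≡ 29 (mod 37). Since 19^(−1) ≡ 2 (mod 37), t ≡ 2·29 ≡ 21 (mod 37). So x ≡ 2 + 19·21 = 401 (mod 703).
  Combine with x ≡ 18 (mod 50): write x = 401 + 703·t and require 401 + 703·t ≡ 18 (mod 50), i.e. 703·t ≡ 18 − 401 ≡ 17 (mod 50). Since 703^(−1) ≡ 17 (mod 50) (703 ≡ 3 (mod 50)), t ≡ 17·17 ≡ 39 (mod 50). So x ≡ 401 + 703·39 = 27818 (mod 35150).
Unique solution in [0, 35150): x = 27818.

Final answer: x ≡ 27818 (mod 35150); the representative in [0, 35150) is 27818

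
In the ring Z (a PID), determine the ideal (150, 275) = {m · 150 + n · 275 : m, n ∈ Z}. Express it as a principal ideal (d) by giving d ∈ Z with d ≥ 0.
In the PID Z, (a, b) is generated by gcd(a, b). Compute gcd(275, 150) with the extended Euclidean algorithm, tracking rows (r, s, t) with s·275 + t·150 = r:
  row A: (275, 1, 0)   [1·275 + 0·150 = 275]
  row B: (150, 0, 1)   [0·275 + 1·150 = 150]
  275 = 1·150 + 125   → row C = row A − 1·row B = (125, 1, −1)   [check: 1·275 − 1·150 = 125]
  150 = 1·125 + 25   → row D = row B − 1·row C = (25, −1, 2)   [check: −1·275 + 2·150 = 25]
  125 = 5·25 + 0   → remainder 0, stop. gcd = 25 (last nonzero row D).
So gcd(150, 275) = 25, with Bézout identity −1·275 + 2·150 = 25. Containment (⊇): the Bézout identity exhibits 25 as an element of (150, 275), giving (25) ⊆ (150, 275). Containment (⊆): since 25 | 150 and 25 | 275 (150 = 25·6, 275 = 25·11), every Z-linear combination of 150 and 275 is divisible by 25, so (150, 275) ⊆ (25). Therefore (150, 275) = (25), d = 25.

Final answer: (150, 275) = (25); d = 25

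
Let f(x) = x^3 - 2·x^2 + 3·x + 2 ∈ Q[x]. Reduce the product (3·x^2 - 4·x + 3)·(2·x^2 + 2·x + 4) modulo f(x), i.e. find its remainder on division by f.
a · b ≡ 12·x^2 - 52·x - 8 (mod f(x))

First multiply in Q[x] without reducing: a · b = 6·x^4 - 2·x^3 + 10·x^2 - 10·x + 12. Now divide by f(x) = x^3 - 2·x^2 + 3·x + 2, eliminating the leading term at each step:
  leading term 6·x^4: subtract (6·x)·f(x) = 6·x^4 - 12·x^3 + 18·x^2 + 12·x, leaving 10·x^3 - 8·x^2 - 22·x + 12
  leading term 10·x^3: subtract (10)·f(x) = 10·x^3 - 20·x^2 + 30·x + 20, leaving 12·x^2 - 52·x - 8
The degree is now < 3, so this is the remainder. Hence a · b ≡ 12·x^2 - 52·x - 8 in Q[x]/(f).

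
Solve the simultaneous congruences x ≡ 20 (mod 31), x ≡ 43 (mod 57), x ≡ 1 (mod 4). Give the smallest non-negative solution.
The moduli 31, 57, 4 are pairwise coprime, so by the CRT there is a unique solution mod 31·57·4 = 7068.
Solve by successive substitution. Start with x ≡ 20 (mod 31).
  Combine with x ≡ 43 (mod 57): write x = 20 + 31·t and require 20 + 31·t ≡ 43 (mod 57), i.e. 31·t ≡ 43 − 20 ≡ 23 (mod 57). Since 31^(−1) ≡ 46 (mod 57), t ≡ 46·23 ≡ 32 (mod 57). So x ≡ 20 + 31·32 = 1012 (mod 1767).
  Combine with x ≡ 1 (mod 4): write x = 1012 + 1767·t and require 1012 + 1767·t ≡ 1 (mod 4), i.e. 1767·t ≡ 1 − 1012 ≡ 1 (mod 4). Since 1767^(−1) ≡ 3 (mod 4) (1767 ≡ 3 (mod 4)), t ≡ 3·1 ≡ 3 (mod 4). So x ≡ 1012 + 1767·3 = 6313 (mod 7068).
Unique solution in [0, 7068): x = 6313.

Final answer: x ≡ 6313 (mod 7068); the representative in [0, 7068) is 6313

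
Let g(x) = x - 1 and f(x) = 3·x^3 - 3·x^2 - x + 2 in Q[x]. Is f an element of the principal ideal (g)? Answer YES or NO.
In Q[x] the ideal (g) consists of all multiples of g, so f ∈ (g) iff g | f, i.e. iff the remainder of f on division by g is 0. Divide f by g (g is monic, so eliminate the leading term of the running remainder at each step):
  leading term 3·x^3: subtract (3·x^2)·g(x) = 3·x^3 - 3·x^2, leaving 2 - x
  leading term -x: subtract (-1)·g(x) = 1 - x, leaving 1
The remainder r(x) = 1 ≠ 0 (and deg r < deg g), so g ∤ f, i.e. f ∉ (g).

Final answer: NO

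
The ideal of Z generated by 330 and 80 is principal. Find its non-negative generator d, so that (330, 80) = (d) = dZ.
In the PID Z, (a, b) is generated by gcd(a, b). Compute gcd(330, 80) with the extended Euclidean algorithm, tracking rows (r, s, t) with s·330 + t·80 = r:
  row A: (330, 1, 0)   [1·330 + 0·80 = 330]
  row B: (80, 0, 1)   [0·330 + 1·80 = 80]
  330 = 4·80 + 10   → row C = row A − 4·row B = (10, 1, −4)   [check: 1·330 − 4·80 = 10]
  80 = 8·10 + 0   → remainder 0, stop. gcd = 10 (last nonzero row C).
So gcd(330, 80) = 10, with Bézout identity 1·330 − 4·80 = 10. Containment (⊇): the Bézout identity exhibits 10 as an element of (330, 80), giving (10) ⊆ (330, 80). Containment (⊆): since 10 | 330 and 10 | 80 (330 = 10·33, 80 = 10·8), every Z-linear combination of 330 and 80 is divisible by 10, so (330, 80) ⊆ (10). Therefore (330, 80) = (10), d = 10.

Final answer: (330, 80) = (10); d = 10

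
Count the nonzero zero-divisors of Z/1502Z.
Z/1502Z has 751 nonzero zero-divisors

In Z/1502Z each nonzero element is either a unit (gcd with 1502 is 1) or a zero-divisor (gcd > 1). The number of units is φ(1502): factorise 1502 = 2 · 751, so φ(1502) = (2 − 1) · (751 − 1) = 1 · 750 = 750. The nonzero elements number 1502 − 1 = 1501. Hence the nonzero zero-divisors number 1501 − 750 = 751.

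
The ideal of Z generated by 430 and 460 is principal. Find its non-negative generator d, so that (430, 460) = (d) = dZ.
In the PID Z, (a, b) is generated by gcd(a, b). Compute gcd(460, 430) with the extended Euclidean algorithm, tracking rows (r, s, t) with s·460 + t·430 = r:
  row A: (460, 1, 0)   [1·460 + 0·430 = 460]
  row B: (430, 0, 1)   [0·460 + 1·430 = 430]
  460 = 1·430 + 30   → row C = row A − 1·row B = (30, 1, −1)   [check: 1·460 − 1·430 = 30]
  430 = 14·30 + 10   → row D = row B − 14·row C = (10, −14, 15)   [check: −14·460 + 15·430 = 10]
  30 = 3·10 + 0   → remainder 0, stop. gcd = 10 (last nonzero row D).
So gcd(430, 460) = 10, with Bézout identity −14·460 + 15·430 = 10. Containment (⊇): the Bézout identity exhibits 10 as an element of (430, 460), giving (10) ⊆ (430, 460). Containment (⊆): since 10 | 430 and 10 | 460 (430 = 10·43, 460 = 10·46), every Z-linear combination of 430 and 460 is divisible by 10, so (430, 460) ⊆ (10). Therefore (430, 460) = (10), d = 10.

Final answer: (430, 460) = (10); d = 10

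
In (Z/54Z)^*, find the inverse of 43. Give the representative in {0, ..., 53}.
43^(−1) ≡ 49 (mod 54)

Apply the extended Euclidean algorithm to (54, 43), tracking rows (r, s, t) with s·54 + t·43 = r. Each division r_prev = q·r_cur + r_new produces the new row as (previous row) − q·(current row):
  row A: (54, 1, 0)   [1·54 + 0·43 = 54]
  row B: (43, 0, 1)   [0·54 + 1·43 = 43]
  54 = 1·43 + 11   → row C = row A − 1·row B = (11, 1, −1)   [check: 1·54 − 1·43 = 11]
  43 = 3·11 + 10   → row D = row B − 3·row C = (10, −3, 4)   [check: −3·54 + 4·43 = 10]
  11 = 1·10 + 1   → row E = row C − 1·row D = (1, 4, −5)   [check: 4·54 − 5·43 = 1]
  10 = 10·1 + 0   → remainder 0, stop. gcd = 1 (last nonzero row E).
The gcd is 1, so 43 is invertible mod 54. The last nonzero row gives 4·54 − 5·43 = 1, so t = −5. So 43^(−1) ≡ −5 ≡ 49 (mod 54). Verify: 43 · 49 = 2107 ≡ 1 (mod 54). ✓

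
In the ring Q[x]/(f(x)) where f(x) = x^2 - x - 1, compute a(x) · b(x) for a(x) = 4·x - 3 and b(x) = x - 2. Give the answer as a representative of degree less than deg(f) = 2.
First multiply in Q[x] without reducing: a · b = 4·x^2 - 11·x + 6. Now divide by f(x) = x^2 - x - 1, eliminating the leading term at each step:
  leading term 4·x^2: subtract (4)·f(x) = 4·x^2 - 4·x - 4, leaving 10 - 7·x
The degree is now < 2, so this is the remainder. Hence a · b ≡ 10 - 7·x in Q[x]/(f).

Final answer: a · b ≡ 10 - 7·x (mod f(x))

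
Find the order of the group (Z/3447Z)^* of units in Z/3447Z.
(Z/3447Z)^* consists of the classes a with gcd(a, 3447) = 1, so its order is φ(3447). φ is multiplicative, with φ(p^e) = p^e − p^(e−1). Factorise 3447 = 3^2 · 383. Then
  φ(3447) = (3^2 − 3^1) · (383 − 1) = 6 · 382 = 2292.
Thus |(Z/3447Z)^*| = 2292.

Final answer: |(Z/3447Z)^*| = 2292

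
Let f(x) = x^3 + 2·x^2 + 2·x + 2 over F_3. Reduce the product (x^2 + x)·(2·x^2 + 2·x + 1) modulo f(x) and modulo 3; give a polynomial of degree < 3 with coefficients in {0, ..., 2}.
a · b ≡ 2·x^2 (mod f(x))

Multiply as integer polynomials: a · b = 2·x^4 + 4·x^3 + 3·x^2 + x. Reducing coefficients mod 3: a · b ≡ 2·x^4 + x^3 + x. Now divide by f(x) = x^3 + 2·x^2 + 2·x + 2 in F_3[x], eliminating the leading term at each step:
  leading term 2·x^4: subtract (2·x)·f(x) = 2·x^4 + x^3 + x^2 + x, leaving 2·x^2 (coefficients mod 3)
The degree is now < 3, so this is the remainder. Hence a · b ≡ 2·x^2 in F_3[x]/(f).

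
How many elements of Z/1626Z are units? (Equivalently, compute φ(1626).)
An element a ∈ Z/1626Z is a unit iff gcd(a, 1626) = 1, so the number of units is φ(1626). φ is multiplicative, with φ(p^e) = p^e − p^(e−1). Factorise 1626 = 2 · 3 · 271. Then
  φ(1626) = (2 − 1) · (3 − 1) · (271 − 1) = 1 · 2 · 270 = 540.

Final answer: Z/1626Z has φ(1626) = 540 units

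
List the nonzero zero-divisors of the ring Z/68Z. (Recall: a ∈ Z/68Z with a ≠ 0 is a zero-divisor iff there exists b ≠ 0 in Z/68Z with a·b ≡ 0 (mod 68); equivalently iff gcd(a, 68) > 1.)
nonzero zero-divisors of Z/68Z = {2, 4, 6, 8, 10, 12, 14, 16, 17, 18, 20, 22, 24, 26, 28, 30, 32, 34, 36, 38, 40, 42, 44, 46, 48, 50, 51, 52, 54, 56, 58, 60, 62, 64, 66}

An element a ∈ Z/68Z (with a ≠ 0) is a zero-divisor iff gcd(a, 68) > 1 (because a is a unit precisely when gcd(a, n) = 1, and in Z/nZ every nonzero, non-unit element is a zero-divisor). Scan a = 1, ..., 67 and keep those with gcd(a, 68) > 1:
  gcd(2, 68) = 2, gcd(4, 68) = 4, gcd(6, 68) = 2, gcd(8, 68) = 4, gcd(10, 68) = 2, gcd(12, 68) = 4, gcd(14, 68) = 2, gcd(16, 68) = 4, gcd(17, 68) = 17, gcd(18, 68) = 2, gcd(20, 68) = 4, gcd(22, 68) = 2, gcd(24, 68) = 4, gcd(26, 68) = 2, gcd(28, 68) = 4, gcd(30, 68) = 2, gcd(32, 68) = 4, gcd(34, 68) = 34, gcd(36, 68) = 4, gcd(38, 68) = 2, gcd(40, 68) = 4, gcd(42, 68) = 2, gcd(44, 68) = 4, gcd(46, 68) = 2, gcd(48, 68) = 4, gcd(50, 68) = 2, gcd(51, 68) = 17, gcd(52, 68) = 4, gcd(54, 68) = 2, gcd(56, 68) = 4, gcd(58, 68) = 2, gcd(60, 68) = 4, gcd(62, 68) = 2, gcd(64, 68) = 4, gcd(66, 68) = 2.
All other a ∈ {1, ..., 67} have gcd(a, 68) = 1 and are units. So the nonzero zero-divisors are exactly the 35 values of a appearing in this scan.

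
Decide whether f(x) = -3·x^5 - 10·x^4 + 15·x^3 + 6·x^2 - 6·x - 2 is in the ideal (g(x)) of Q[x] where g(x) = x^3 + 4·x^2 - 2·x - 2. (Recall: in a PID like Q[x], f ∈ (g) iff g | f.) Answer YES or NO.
YES

In Q[x] the ideal (g) consists of all multiples of g, so f ∈ (g) iff g | f, i.e. iff the remainder of f on division by g is 0. Divide f by g (g is monic, so eliminate the leading term of the running remainder at each step):
  leading term -3·x^5: subtract (-3·x^2)·g(x) = -3·x^5 - 12·x^4 + 6·x^3 + 6·x^2, leaving 2·x^4 + 9·x^3 - 6·x - 2
  leading term 2·x^4: subtract (2·x)·g(x) = 2·x^4 + 8·x^3 - 4·x^2 - 4·x, leaving x^3 + 4·x^2 - 2·x - 2
  leading term x^3: subtract (1)·g(x) = x^3 + 4·x^2 - 2·x - 2, leaving 0
The remainder is 0, so f(x) = g(x) · h(x) with h(x) = -3·x^2 + 2·x + 1. Hence g | f, i.e. f ∈ (g).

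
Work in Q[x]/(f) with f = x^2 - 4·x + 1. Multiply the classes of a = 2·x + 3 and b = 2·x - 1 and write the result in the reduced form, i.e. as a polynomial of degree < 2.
First multiply in Q[x] without reducing: a · b = 4·x^2 + 4·x - 3. Now divide by f(x) = x^2 - 4·x + 1, eliminating the leading term at each step:
  leading term 4·x^2: subtract (4)·f(x) = 4·x^2 - 16·x + 4, leaving 20·x - 7
The degree is now < 2, so this is the remainder. Hence a · b ≡ 20·x - 7 in Q[x]/(f).

Final answer: a · b ≡ 20·x - 7 (mod f(x))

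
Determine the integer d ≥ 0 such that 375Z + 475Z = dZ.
In the PID Z, (a, b) is generated by gcd(a, b). Compute gcd(475, 375) with the extended Euclidean algorithm, tracking rows (r, s, t) with s·475 + t·375 = r:
  row A: (475, 1, 0)   [1·475 + 0·375 = 475]
  row B: (375, 0, 1)   [0·475 + 1·375 = 375]
  475 = 1·375 + 100   → row C = row A − 1·row B = (100, 1, −1)   [check: 1·475 − 1·375 = 100]
  375 = 3·100 + 75   → row D = row B − 3·row C = (75, −3, 4)   [check: −3·475 + 4·375 = 75]
  100 = 1·75 + 25   → row E = row C − 1·row D = (25, 4, −5)   [check: 4·475 − 5·375 = 25]
  75 = 3·25 + 0   → remainder 0, stop. gcd = 25 (last nonzero row E).
So gcd(375, 475) = 25, with Bézout identity 4·475 − 5·375 = 25. Containment (⊇): the Bézout identity exhibits 25 as an element of (375, 475), giving (25) ⊆ (375, 475). Containment (⊆): since 25 | 375 and 25 | 475 (375 = 25·15, 475 = 25·19), every Z-linear combination of 375 and 475 is divisible by 25, so (375, 475) ⊆ (25). Therefore (375, 475) = (25), d = 25.

Final answer: (375, 475) = (25); d = 25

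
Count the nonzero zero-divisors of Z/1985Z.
Z/1985Z has 400 nonzero zero-divisors

In Z/1985Z each nonzero element is either a unit (gcd with 1985 is 1) or a zero-divisor (gcd > 1). The number of units is φ(1985): factorise 1985 = 5 · 397, so φ(1985) = (5 − 1) · (397 − 1) = 4 · 396 = 1584. The nonzero elements number 1985 − 1 = 1984. Hence the nonzero zero-divisors number 1984 − 1584 = 400.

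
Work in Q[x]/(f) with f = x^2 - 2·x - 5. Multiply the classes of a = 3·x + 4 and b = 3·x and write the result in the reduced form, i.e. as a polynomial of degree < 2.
First multiply in Q[x] without reducing: a · b = 9·x^2 + 12·x. Now divide by f(x) = x^2 - 2·x - 5, eliminating the leading term at each step:
  leading term 9·x^2: subtract (9)·f(x) = 9·x^2 - 18·x - 45, leaving 30·x + 45
The degree is now < 2, so this is the remainder. Hence a · b ≡ 30·x + 45 in Q[x]/(f).

Final answer: a · b ≡ 30·x + 45 (mod f(x))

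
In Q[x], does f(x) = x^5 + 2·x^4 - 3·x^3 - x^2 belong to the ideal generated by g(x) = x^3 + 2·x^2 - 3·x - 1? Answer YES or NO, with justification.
YES

In Q[x] the ideal (g) consists of all multiples of g, so f ∈ (g) iff g | f, i.e. iff the remainder of f on division by g is 0. Divide f by g (g is monic, so eliminate the leading term of the running remainder at each step):
  leading term x^5: subtract (x^2)·g(x) = x^5 + 2·x^4 - 3·x^3 - x^2, leaving 0
The remainder is 0, so f(x) = g(x) · h(x) with h(x) = x^2. Hence g | f, i.e. f ∈ (g).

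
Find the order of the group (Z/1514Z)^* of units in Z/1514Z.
(Z/1514Z)^* consists of the classes a with gcd(a, 1514) = 1, so its order is φ(1514). φ is multiplicative, with φ(p^e) = p^e − p^(e−1). Factorise 1514 = 2 · 757. Then
  φ(1514) = (2 − 1) · (757 − 1) = 1 · 756 = 756.
Thus |(Z/1514Z)^*| = 756.

Final answer: |(Z/1514Z)^*| = 756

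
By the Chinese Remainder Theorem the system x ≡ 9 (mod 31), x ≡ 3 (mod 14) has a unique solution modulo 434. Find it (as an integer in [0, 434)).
The moduli 31, 14 are pairwise coprime, so by the CRT there is a unique solution mod 31·14 = 434.
Solve by successive substitution. Start with x ≡ 9 (mod 31).
  Combine with x ≡ 3 (mod 14): write x = 9 + 31·t and require 9 + 31·t ≡ 3 (mod 14), i.e. 31·t ≡ 3 − 9 ≡ 8 (mod 14). Since 31^(−1) ≡ 5 (mod 14) (31 ≡ 3 (mod 14)), t ≡ 5·8 ≡ 12 (mod 14). So x ≡ 9 + 31·12 = 381 (mod 434).
Unique solution in [0, 434): x = 381.

Final answer: x ≡ 381 (mod 434); the representative in [0, 434) is 381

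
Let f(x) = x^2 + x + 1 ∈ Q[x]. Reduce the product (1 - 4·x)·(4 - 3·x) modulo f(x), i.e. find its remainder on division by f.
First multiply in Q[x] without reducing: a · b = 12·x^2 - 19·x + 4. Now divide by f(x) = x^2 + x + 1, eliminating the leading term at each step:
  leading term 12·x^2: subtract (12)·f(x) = 12·x^2 + 12·x + 12, leaving -31·x - 8
The degree is now < 2, so this is the remainder. Hence a · b ≡ -31·x - 8 in Q[x]/(f).

Final answer: a · b ≡ -31·x - 8 (mod f(x))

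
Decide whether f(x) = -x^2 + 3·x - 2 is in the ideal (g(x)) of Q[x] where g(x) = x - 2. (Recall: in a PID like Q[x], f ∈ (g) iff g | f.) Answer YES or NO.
YES

In Q[x] the ideal (g) consists of all multiples of g, so f ∈ (g) iff g | f, i.e. iff the remainder of f on division by g is 0. Divide f by g (g is monic, so eliminate the leading term of the running remainder at each step):
  leading term -x^2: subtract (-x)·g(x) = -x^2 + 2·x, leaving x - 2
  leading term x: subtract (1)·g(x) = x - 2, leaving 0
The remainder is 0, so f(x) = g(x) · h(x) with h(x) = 1 - x. Hence g | f, i.e. f ∈ (g).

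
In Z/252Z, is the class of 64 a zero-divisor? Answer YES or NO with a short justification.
gcd(64, 252) = 4 > 1, so 64 is not a unit in Z/252Z. In Z/nZ every nonzero non-unit is a zero-divisor: explicitly, take b = 252/gcd = 63 ≠ 0 (mod 252); then 64·63 = 4032 = 16·252, i.e. 64·63 ≡ 0 (mod 252). So 64 is a zero-divisor.

Final answer: YES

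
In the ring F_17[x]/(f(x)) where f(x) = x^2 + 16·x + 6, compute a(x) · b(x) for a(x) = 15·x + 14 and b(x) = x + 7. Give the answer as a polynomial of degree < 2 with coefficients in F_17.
a · b ≡ 15·x + 8 (mod f(x))

Multiply as integer polynomials: a · b = 15·x^2 + 119·x + 98. Reducing coefficients mod 17: a · b ≡ 15·x^2 + 13. Now divide by f(x) = x^2 + 16·x + 6 in F_17[x], eliminating the leading term at each step:
  leading term 15·x^2: subtract (15)·f(x) = 15·x^2 + 2·x + 5, leaving 15·x + 8 (coefficients mod 17)
The degree is now < 2, so this is the remainder. Hence a · b ≡ 15·x + 8 in F_17[x]/(f).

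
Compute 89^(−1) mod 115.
Apply the extended Euclidean algorithm to (115, 89), tracking rows (r, s, t) with s·115 + t·89 = r. Each division r_prev = q·r_cur + r_new produces the new row as (previous row) − q·(current row):
  row A: (115, 1, 0)   [1·115 + 0·89 = 115]
  row B: (89, 0, 1)   [0·115 + 1·89 = 89]
  115 = 1·89 + 26   → row C = row A − 1·row B = (26, 1, −1)   [check: 1·115 − 1·89 = 26]
  89 = 3·26 + 11   → row D = row B − 3·row C = (11, −3, 4)   [check: −3·115 + 4·89 = 11]
  26 = 2·11 + 4   → row E = row C − 2·row D = (4, 7, −9)   [check: 7·115 − 9·89 = 4]
  11 = 2·4 + 3   → row F = row D − 2·row E = (3, −17, 22)   [check: −17·115 + 22·89 = 3]
  4 = 1·3 + 1   → row G = row E − 1·row F = (1, 24, −31)   [check: 24·115 − 31·89 = 1]
  3 = 3·1 + 0   → remainder 0, stop. gcd = 1 (last nonzero row G).
The gcd is 1, so 89 is invertible mod 115. The last nonzero row gives 24·115 − 31·89 = 1, so t = −31. So 89^(−1) ≡ −31 ≡ 84 (mod 115). Verify: 89 · 84 = 7476 ≡ 1 (mod 115). ✓

Final answer: 89^(−1) ≡ 84 (mod 115)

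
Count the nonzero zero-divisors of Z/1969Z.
In Z/1969Z each nonzero element is either a unit (gcd with 1969 is 1) or a zero-divisor (gcd > 1). The number of units is φ(1969): factorise 1969 = 11 · 179, so φ(1969) = (11 − 1) · (179 − 1) = 10 · 178 = 1780. The nonzero elements number 1969 − 1 = 1968. Hence the nonzero zero-divisors number 1968 − 1780 = 188.

Final answer: Z/1969Z has 188 nonzero zero-divisors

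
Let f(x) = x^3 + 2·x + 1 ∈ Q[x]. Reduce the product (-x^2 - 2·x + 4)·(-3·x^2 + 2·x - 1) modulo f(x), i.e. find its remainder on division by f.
a · b ≡ -21·x^2 - x - 8 (mod f(x))

First multiply in Q[x] without reducing: a · b = 3·x^4 + 4·x^3 - 15·x^2 + 10·x - 4. Now divide by f(x) = x^3 + 2·x + 1, eliminating the leading term at each step:
  leading term 3·x^4: subtract (3·x)·f(x) = 3·x^4 + 6·x^2 + 3·x, leaving 4·x^3 - 21·x^2 + 7·x - 4
  leading term 4·x^3: subtract (4)·f(x) = 4·x^3 + 8·x + 4, leaving -21·x^2 - x - 8
The degree is now < 3, so this is the remainder. Hence a · b ≡ -21·x^2 - x - 8 in Q[x]/(f).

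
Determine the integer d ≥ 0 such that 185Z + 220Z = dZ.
In the PID Z, (a, b) is generated by gcd(a, b). Compute gcd(220, 185) with the extended Euclidean algorithm, tracking rows (r, s, t) with s·220 + t·185 = r:
  row A: (220, 1, 0)   [1·220 + 0·185 = 220]
  row B: (185, 0, 1)   [0·220 + 1·185 = 185]
  220 = 1·185 + 35   → row C = row A − 1·row B = (35, 1, −1)   [check: 1·220 − 1·185 = 35]
  185 = 5·35 + 10   → row D = row B − 5·row C = (10, −5, 6)   [check: −5·220 + 6·185 = 10]
  35 = 3·10 + 5   → row E = row C − 3·row D = (5, 16, −19)   [check: 16·220 − 19·185 = 5]
  10 = 2·5 + 0   → remainder 0, stop. gcd = 5 (last nonzero row E).
So gcd(185, 220) = 5, with Bézout identity 16·220 − 19·185 = 5. Containment (⊇): the Bézout identity exhibits 5 as an element of (185, 220), giving (5) ⊆ (185, 220). Containment (⊆): since 5 | 185 and 5 | 220 (185 = 5·37, 220 = 5·44), every Z-linear combination of 185 and 220 is divisible by 5, so (185, 220) ⊆ (5). Therefore (185, 220) = (5), d = 5.

Final answer: (185, 220) = (5); d = 5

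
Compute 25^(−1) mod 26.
Apply the extended Euclidean algorithm to (26, 25), tracking rows (r, s, t) with s·26 + t·25 = r. Each division r_prev = q·r_cur + r_new produces the new row as (previous row) − q·(current row):
  row A: (26, 1, 0)   [1·26 + 0·25 = 26]
  row B: (25, 0, 1)   [0·26 + 1·25 = 25]
  26 = 1·25 + 1   → row C = row A − 1·row B = (1, 1, −1)   [check: 1·26 − 1·25 = 1]
  25 = 25·1 + 0   → remainder 0, stop. gcd = 1 (last nonzero row C).
The gcd is 1, so 25 is invertible mod 26. The last nonzero row gives 1·26 − 1·25 = 1, so t = −1. So 25^(−1) ≡ −1 ≡ 25 (mod 26). Verify: 25 · 25 = 625 ≡ 1 (mod 26). ✓

Final answer: 25^(−1) ≡ 25 (mod 26)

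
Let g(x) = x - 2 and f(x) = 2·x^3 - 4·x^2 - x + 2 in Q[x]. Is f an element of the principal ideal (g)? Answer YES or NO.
In Q[x] the ideal (g) consists of all multiples of g, so f ∈ (g) iff g | f, i.e. iff the remainder of f on division by g is 0. Divide f by g (g is monic, so eliminate the leading term of the running remainder at each step):
  leading term 2·x^3: subtract (2·x^2)·g(x) = 2·x^3 - 4·x^2, leaving 2 - x
  leading term -x: subtract (-1)·g(x) = 2 - x, leaving 0
The remainder is 0, so f(x) = g(x) · h(x) with h(x) = 2·x^2 - 1. Hence g | f, i.e. f ∈ (g).

Final answer: YES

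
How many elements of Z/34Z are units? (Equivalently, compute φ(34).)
An element a ∈ Z/34Z is a unit iff gcd(a, 34) = 1, so the number of units is φ(34). φ is multiplicative, with φ(p^e) = p^e − p^(e−1). Factorise 34 = 2 · 17. Then
  φ(34) = (2 − 1) · (17 − 1) = 1 · 16 = 16.

Final answer: Z/34Z has φ(34) = 16 units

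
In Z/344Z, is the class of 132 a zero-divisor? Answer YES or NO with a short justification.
gcd(132, 344) = 4 > 1, so 132 is not a unit in Z/344Z. In Z/nZ every nonzero non-unit is a zero-divisor: explicitly, take b = 344/gcd = 86 ≠ 0 (mod 344); then 132·86 = 11352 = 33·344, i.e. 132·86 ≡ 0 (mod 344). So 132 is a zero-divisor.

Final answer: YES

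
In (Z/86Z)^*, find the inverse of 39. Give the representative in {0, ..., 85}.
Apply the extended Euclidean algorithm to (86, 39), tracking rows (r, s, t) with s·86 + t·39 = r. Each division r_prev = q·r_cur + r_new produces the new row as (previous row) − q·(current row):
  row A: (86, 1, 0)   [1·86 + 0·39 = 86]
  row B: (39, 0, 1)   [0·86 + 1·39 = 39]
  86 = 2·39 + 8   → row C = row A − 2·row B = (8, 1, −2)   [check: 1·86 − 2·39 = 8]
  39 = 4·8 + 7   → row D = row B − 4·row C = (7, −4, 9)   [check: −4·86 + 9·39 = 7]
  8 = 1·7 + 1   → row E = row C − 1·row D = (1, 5, −11)   [check: 5·86 − 11·39 = 1]
  7 = 7·1 + 0   → remainder 0, stop. gcd = 1 (last nonzero row E).
The gcd is 1, so 39 is invertible mod 86. The last nonzero row gives 5·86 − 11·39 = 1, so t = −11. So 39^(−1) ≡ −11 ≡ 75 (mod 86). Verify: 39 · 75 = 2925 ≡ 1 (mod 86). ✓

Final answer: 39^(−1) ≡ 75 (mod 86)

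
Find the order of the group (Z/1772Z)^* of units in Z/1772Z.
(Z/1772Z)^* consists of the classes a with gcd(a, 1772) = 1, so its order is φ(1772). φ is multiplicative, with φ(p^e) = p^e − p^(e−1). Factorise 1772 = 2^2 · 443. Then
  φ(1772) = (2^2 − 2^1) · (443 − 1) = 2 · 442 = 884.
Thus |(Z/1772Z)^*| = 884.

Final answer: |(Z/1772Z)^*| = 884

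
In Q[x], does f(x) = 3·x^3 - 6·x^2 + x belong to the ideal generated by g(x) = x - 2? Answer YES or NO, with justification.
In Q[x] the ideal (g) consists of all multiples of g, so f ∈ (g) iff g | f, i.e. iff the remainder of f on division by g is 0. Divide f by g (g is monic, so eliminate the leading term of the running remainder at each step):
  leading term 3·x^3: subtract (3·x^2)·g(x) = 3·x^3 - 6·x^2, leaving x
  leading term x: subtract (1)·g(x) = x - 2, leaving 2
The remainder r(x) = 2 ≠ 0 (and deg r < deg g), so g ∤ f, i.e. f ∉ (g).

Final answer: NO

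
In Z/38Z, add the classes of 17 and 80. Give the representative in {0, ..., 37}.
Reduce the summands first: 80 ≡ 4 (mod 38), so 17 + 80 ≡ 17 + 4 (mod 38). 17 + 4 = 21; 21 = 0·38 + 21, so (17 + 80) mod 38 = 21.

Final answer: 21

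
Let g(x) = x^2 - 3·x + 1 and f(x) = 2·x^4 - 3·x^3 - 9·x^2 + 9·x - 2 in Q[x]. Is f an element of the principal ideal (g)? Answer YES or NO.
YES

In Q[x] the ideal (g) consists of all multiples of g, so f ∈ (g) iff g | f, i.e. iff the remainder of f on division by g is 0. Divide f by g (g is monic, so eliminate the leading term of the running remainder at each step):
  leading term 2·x^4: subtract (2·x^2)·g(x) = 2·x^4 - 6·x^3 + 2·x^2, leaving 3·x^3 - 11·x^2 + 9·x - 2
  leading term 3·x^3: subtract (3·x)·g(x) = 3·x^3 - 9·x^2 + 3·x, leaving -2·x^2 + 6·x - 2
  leading term -2·x^2: subtract (-2)·g(x) = -2·x^2 + 6·x - 2, leaving 0
The remainder is 0, so f(x) = g(x) · h(x) with h(x) = 2·x^2 + 3·x - 2. Hence g | f, i.e. f ∈ (g).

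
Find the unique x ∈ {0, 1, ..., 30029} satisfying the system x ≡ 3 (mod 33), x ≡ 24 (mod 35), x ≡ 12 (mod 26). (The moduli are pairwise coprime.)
The moduli 33, 35, 26 are pairwise coprime, so by the CRT there is a unique solution mod 33·35·26 = 30030.
Solve by successive substitution. Start with x ≡ 3 (mod 33).
  Combine with x ≡ 24 (mod 35): write x = 3 + 33·t and require 3 + 33·t ≡ 24 (mod 35), i.e. 33·t ≡ 24 − 3 ≡ 21 (mod 35). Since 33^(−1) ≡ 17 (mod 35), t ≡ 17·21 ≡ 7 (mod 35). So x ≡ 3 + 33·7 = 234 (mod 1155).
  Combine with x ≡ 12 (mod 26): write x = 234 + 1155·t and require 234 + 1155·t ≡ 12 (mod 26), i.e. 1155·t ≡ 12 − 234 ≡ 12 (mod 26). Since 1155^(−1) ≡ 19 (mod 26) (1155 ≡ 11 (mod 26)), t ≡ 19·12 ≡ 20 (mod 26). So x ≡ 234 + 1155·20 = 23334 (mod 30030).
Unique solution in [0, 30030): x = 23334.

Final answer: x ≡ 23334 (mod 30030); the representative in [0, 30030) is 23334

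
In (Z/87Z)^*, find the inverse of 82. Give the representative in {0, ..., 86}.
Apply the extended Euclidean algorithm to (87, 82), tracking rows (r, s, t) with s·87 + t·82 = r. Each division r_prev = q·r_cur + r_new produces the new row as (previous row) − q·(current row):
  row A: (87, 1, 0)   [1·87 + 0·82 = 87]
  row B: (82, 0, 1)   [0·87 + 1·82 = 82]
  87 = 1·82 + 5   → row C = row A − 1·row B = (5, 1, −1)   [check: 1·87 − 1·82 = 5]
  82 = 16·5 + 2   → row D = row B − 16·row C = (2, −16, 17)   [check: −16·87 + 17·82 = 2]
  5 = 2·2 + 1   → row E = row C − 2·row D = (1, 33, −35)   [check: 33·87 − 35·82 = 1]
  2 = 2·1 + 0   → remainder 0, stop. gcd = 1 (last nonzero row E).
The gcd is 1, so 82 is invertible mod 87. The last nonzero row gives 33·87 − 35·82 = 1, so t = −35. So 82^(−1) ≡ −35 ≡ 52 (mod 87). Verify: 82 · 52 = 4264 ≡ 1 (mod 87). ✓

Final answer: 82^(−1) ≡ 52 (mod 87)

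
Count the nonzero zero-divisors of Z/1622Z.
In Z/1622Z each nonzero element is either a unit (gcd with 1622 is 1) or a zero-divisor (gcd > 1). The number of units is φ(1622): factorise 1622 = 2 · 811, so φ(1622) = (2 − 1) · (811 − 1) = 1 · 810 = 810. The nonzero elements number 1622 − 1 = 1621. Hence the nonzero zero-divisors number 1621 − 810 = 811.

Final answer: Z/1622Z has 811 nonzero zero-divisors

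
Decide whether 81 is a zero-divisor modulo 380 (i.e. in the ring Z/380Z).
NO

gcd(81, 380) = 1, so 81 is a unit in Z/380Z (it has a multiplicative inverse). A unit cannot be a zero-divisor: if 81·b ≡ 0 then multiplying both sides by 81^(−1) gives b ≡ 0. So 81 is not a zero-divisor.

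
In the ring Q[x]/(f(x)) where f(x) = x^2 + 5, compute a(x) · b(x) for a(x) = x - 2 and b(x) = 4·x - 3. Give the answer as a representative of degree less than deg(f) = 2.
a · b ≡ -11·x - 14 (mod f(x))

First multiply in Q[x] without reducing: a · b = 4·x^2 - 11·x + 6. Now divide by f(x) = x^2 + 5, eliminating the leading term at each step:
  leading term 4·x^2: subtract (4)·f(x) = 4·x^2 + 20, leaving -11·x - 14
The degree is now < 2, so this is the remainder. Hence a · b ≡ -11·x - 14 in Q[x]/(f).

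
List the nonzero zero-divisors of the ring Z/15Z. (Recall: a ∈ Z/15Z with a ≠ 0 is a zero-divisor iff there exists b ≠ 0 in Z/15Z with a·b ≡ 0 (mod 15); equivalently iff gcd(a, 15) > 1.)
An element a ∈ Z/15Z (with a ≠ 0) is a zero-divisor iff gcd(a, 15) > 1 (because a is a unit precisely when gcd(a, n) = 1, and in Z/nZ every nonzero, non-unit element is a zero-divisor). Scan a = 1, ..., 14 and keep those with gcd(a, 15) > 1:
  gcd(3, 15) = 3, gcd(5, 15) = 5, gcd(6, 15) = 3, gcd(9, 15) = 3, gcd(10, 15) = 5, gcd(12, 15) = 3.
All other a ∈ {1, ..., 14} have gcd(a, 15) = 1 and are units. So the nonzero zero-divisors are exactly the 6 values of a appearing in this scan.

Final answer: nonzero zero-divisors of Z/15Z = {3, 5, 6, 9, 10, 12}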